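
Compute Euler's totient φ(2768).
φ(2768) = 1376

φ is multiplicative, with φ(p^e) = p^e − p^(e−1). Factorise 2768 = 2^4 · 173. Then
  φ(2768) = (2^4 − 2^3) · (173 − 1) = 8 · 172 = 1376.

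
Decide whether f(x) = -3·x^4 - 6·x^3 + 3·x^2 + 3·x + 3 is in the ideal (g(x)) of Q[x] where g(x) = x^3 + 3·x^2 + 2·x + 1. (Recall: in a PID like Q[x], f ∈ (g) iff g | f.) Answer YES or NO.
In Q[x] the ideal (g) consists of all multiples of g, so f ∈ (g) iff g | f, i.e. iff the remainder of f on division by g is 0. Divide f by g (g is monic, so eliminate the leading term of the running remainder at each step):
  leading term -3·x^4: subtract (-3·x)·g(x) = -3·x^4 - 9·x^3 - 6·x^2 - 3·x, leaving 3·x^3 + 9·x^2 + 6·x + 3
  leading term 3·x^3: subtract (3)·g(x) = 3·x^3 + 9·x^2 + 6·x + 3, leaving 0
The remainder is 0, so f(x) = g(x) · h(x) with h(x) = 3 - 3·x. Hence g | f, i.e. f ∈ (g).

Final answer: YES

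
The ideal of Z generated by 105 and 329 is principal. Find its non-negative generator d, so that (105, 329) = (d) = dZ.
(105, 329) = (7); d = 7

In the PID Z, (a, b) is generated by gcd(a, b). Compute gcd(329, 105) with the extended Euclidean algorithm, tracking rows (r, s, t) with s·329 + t·105 = r:
  row A: (329, 1, 0)   [1·329 + 0·105 = 329]
  row B: (105, 0, 1)   [0·329 + 1·105 = 105]
  329 = 3·105 + 14   → row C = row A − 3·row B = (14, 1, −3)   [check: 1·329 − 3·105 = 14]
  105 = 7·14 + 7   → row D = row B − 7·row C = (7, −7, 22)   [check: −7·329 + 22·105 = 7]
  14 = 2·7 + 0   → remainder 0, stop. gcd = 7 (last nonzero row D).
So gcd(105, 329) = 7, with Bézout identity −7·329 + 22·105 = 7. Containment (⊇): the Bézout identity exhibits 7 as an element of (105, 329), giving (7) ⊆ (105, 329). Containment (⊆): since 7 | 105 and 7 | 329 (105 = 7·15, 329 = 7·47), every Z-linear combination of 105 and 329 is divisible by 7, so (105, 329) ⊆ (7). Therefore (105, 329) = (7), d = 7.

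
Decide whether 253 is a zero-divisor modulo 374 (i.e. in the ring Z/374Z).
YES

gcd(253, 374) = 11 > 1, so 253 is not a unit in Z/374Z. In Z/nZ every nonzero non-unit is a zero-divisor: explicitly, take b = 374/gcd = 34 ≠ 0 (mod 374); then 253·34 = 8602 = 23·374, i.e. 253·34 ≡ 0 (mod 374). So 253 is a zero-divisor.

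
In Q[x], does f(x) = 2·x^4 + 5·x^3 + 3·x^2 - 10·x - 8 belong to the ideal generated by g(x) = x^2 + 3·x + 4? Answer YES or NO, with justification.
In Q[x] the ideal (g) consists of all multiples of g, so f ∈ (g) iff g | f, i.e. iff the remainder of f on division by g is 0. Divide f by g (g is monic, so eliminate the leading term of the running remainder at each step):
  leading term 2·x^4: subtract (2·x^2)·g(x) = 2·x^4 + 6·x^3 + 8·x^2, leaving -x^3 - 5·x^2 - 10·x - 8
  leading term -x^3: subtract (-x)·g(x) = -x^3 - 3·x^2 - 4·x, leaving -2·x^2 - 6·x - 8
  leading term -2·x^2: subtract (-2)·g(x) = -2·x^2 - 6·x - 8, leaving 0
The remainder is 0, so f(x) = g(x) · h(x) with h(x) = 2·x^2 - x - 2. Hence g | f, i.e. f ∈ (g).

Final answer: YES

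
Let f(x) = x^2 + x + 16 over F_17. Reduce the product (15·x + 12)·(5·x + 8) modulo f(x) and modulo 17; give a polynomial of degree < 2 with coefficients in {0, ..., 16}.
a · b ≡ 3·x + 1 (mod f(x))

Multiply as integer polynomials: a · b = 75·x^2 + 180·x + 96. Reducing coefficients mod 17: a · b ≡ 7·x^2 + 10·x + 11. Now divide by f(x) = x^2 + x + 16 in F_17[x], eliminating the leading term at each step:
  leading term 7·x^2: subtract (7)·f(x) = 7·x^2 + 7·x + 10, leaving 3·x + 1 (coefficients mod 17)
The degree is now < 2, so this is the remainder. Hence a · b ≡ 3·x + 1 in F_17[x]/(f).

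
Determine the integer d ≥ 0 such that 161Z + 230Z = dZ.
In the PID Z, (a, b) is generated by gcd(a, b). Compute gcd(230, 161) with the extended Euclidean algorithm, tracking rows (r, s, t) with s·230 + t·161 = r:
  row A: (230, 1, 0)   [1·230 + 0·161 = 230]
  row B: (161, 0, 1)   [0·230 + 1·161 = 161]
  230 = 1·161 + 69   → row C = row A − 1·row B = (69, 1, −1)   [check: 1·230 − 1·161 = 69]
  161 = 2·69 + 23   → row D = row B − 2·row C = (23, −2, 3)   [check: −2·230 + 3·161 = 23]
  69 = 3·23 + 0   → remainder 0, stop. gcd = 23 (last nonzero row D).
So gcd(161, 230) = 23, with Bézout identity −2·230 + 3·161 = 23. Containment (⊇): the Bézout identity exhibits 23 as an element of (161, 230), giving (23) ⊆ (161, 230). Containment (⊆): since 23 | 161 and 23 | 230 (161 = 23·7, 230 = 23·10), every Z-linear combination of 161 and 230 is divisible by 23, so (161, 230) ⊆ (23). Therefore (161, 230) = (23), d = 23.

Final answer: (161, 230) = (23); d = 23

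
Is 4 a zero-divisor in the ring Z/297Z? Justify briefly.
gcd(4, 297) = 1, so 4 is a unit in Z/297Z (it has a multiplicative inverse). A unit cannot be a zero-divisor: if 4·b ≡ 0 then multiplying both sides by 4^(−1) gives b ≡ 0. So 4 is not a zero-divisor.

Final answer: NO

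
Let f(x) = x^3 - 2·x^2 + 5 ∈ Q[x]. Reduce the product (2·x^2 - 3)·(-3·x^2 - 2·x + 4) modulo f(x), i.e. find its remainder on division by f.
First multiply in Q[x] without reducing: a · b = -6·x^4 - 4·x^3 + 17·x^2 + 6·x - 12. Now divide by f(x) = x^3 - 2·x^2 + 5, eliminating the leading term at each step:
  leading term -6·x^4: subtract (-6·x)·f(x) = -6·x^4 + 12·x^3 - 30·x, leaving -16·x^3 + 17·x^2 + 36·x - 12
  leading term -16·x^3: subtract (-16)·f(x) = -16·x^3 + 32·x^2 - 80, leaving -15·x^2 + 36·x + 68
The degree is now < 3, so this is the remainder. Hence a · b ≡ -15·x^2 + 36·x + 68 in Q[x]/(f).

Final answer: a · b ≡ -15·x^2 + 36·x + 68 (mod f(x))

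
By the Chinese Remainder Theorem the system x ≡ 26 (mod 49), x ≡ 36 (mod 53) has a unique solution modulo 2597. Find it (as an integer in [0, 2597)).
x ≡ 1202 (mod 2597); the representative in [0, 2597) is 1202

The moduli 49, 53 are pairwise coprime, so by the CRT there is a unique solution mod 49·53 = 2597.
Solve by successive substitution. Start with x ≡ 26 (mod 49).
  Combine with x ≡ 36 (mod 53): write x = 26 + 49·t and require 26 + 49·t ≡ 36 (mod 53), i.e. 49·t ≡ 36 − 26 ≡ 10 (mod 53). Since 49^(−1) ≡ 13 (mod 53), t ≡ 13·10 ≡ 24 (mod 53). So x ≡ 26 + 49·24 = 1202 (mod 2597).
Unique solution in [0, 2597): x = 1202.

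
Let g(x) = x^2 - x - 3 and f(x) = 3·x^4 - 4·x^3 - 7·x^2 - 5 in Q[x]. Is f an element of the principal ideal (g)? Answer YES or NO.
In Q[x] the ideal (g) consists of all multiples of g, so f ∈ (g) iff g | f, i.e. iff the remainder of f on division by g is 0. Divide f by g (g is monic, so eliminate the leading term of the running remainder at each step):
  leading term 3·x^4: subtract (3·x^2)·g(x) = 3·x^4 - 3·x^3 - 9·x^2, leaving -x^3 + 2·x^2 - 5
  leading term -x^3: subtract (-x)·g(x) = -x^3 + x^2 + 3·x, leaving x^2 - 3·x - 5
  leading term x^2: subtract (1)·g(x) = x^2 - x - 3, leaving -2·x - 2
The remainder r(x) = -2·x - 2 ≠ 0 (and deg r < deg g), so g ∤ f, i.e. f ∉ (g).

Final answer: NO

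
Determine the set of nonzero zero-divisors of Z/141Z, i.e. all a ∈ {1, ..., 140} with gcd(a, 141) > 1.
An element a ∈ Z/141Z (with a ≠ 0) is a zero-divisor iff gcd(a, 141) > 1 (because a is a unit precisely when gcd(a, n) = 1, and in Z/nZ every nonzero, non-unit element is a zero-divisor). Scan a = 1, ..., 140 and keep those with gcd(a, 141) > 1:
  gcd(3, 141) = 3, gcd(6, 141) = 3, gcd(9, 141) = 3, gcd(12, 141) = 3, gcd(15, 141) = 3, gcd(18, 141) = 3, gcd(21, 141) = 3, gcd(24, 141) = 3, gcd(27, 141) = 3, gcd(30, 141) = 3, gcd(33, 141) = 3, gcd(36, 141) = 3, gcd(39, 141) = 3, gcd(42, 141) = 3, gcd(45, 141) = 3, gcd(47, 141) = 47, gcd(48, 141) = 3, gcd(51, 141) = 3, gcd(54, 141) = 3, gcd(57, 141) = 3, gcd(60, 141) = 3, gcd(63, 141) = 3, gcd(66, 141) = 3, gcd(69, 141) = 3, gcd(72, 141) = 3, gcd(75, 141) = 3, gcd(78, 141) = 3, gcd(81, 141) = 3, gcd(84, 141) = 3, gcd(87, 141) = 3, gcd(90, 141) = 3, gcd(93, 141) = 3, gcd(94, 141) = 47, gcd(96, 141) = 3, gcd(99, 141) = 3, gcd(102, 141) = 3, gcd(105, 141) = 3, gcd(108, 141) = 3, gcd(111, 141) = 3, gcd(114, 141) = 3, gcd(117, 141) = 3, gcd(120, 141) = 3, gcd(123, 141) = 3, gcd(126, 141) = 3, gcd(129, 141) = 3, gcd(132, 141) = 3, gcd(135, 141) = 3, gcd(138, 141) = 3.
All other a ∈ {1, ..., 140} have gcd(a, 141) = 1 and are units. So the nonzero zero-divisors are exactly the 48 values of a appearing in this scan.

Final answer: nonzero zero-divisors of Z/141Z = {3, 6, 9, 12, 15, 18, 21, 24, 27, 30, 33, 36, 39, 42, 45, 47, 48, 51, 54, 57, 60, 63, 66, 69, 72, 75, 78, 81, 84, 87, 90, 93, 94, 96, 99, 102, 105, 108, 111, 114, 117, 120, 123, 126, 129, 132, 135, 138}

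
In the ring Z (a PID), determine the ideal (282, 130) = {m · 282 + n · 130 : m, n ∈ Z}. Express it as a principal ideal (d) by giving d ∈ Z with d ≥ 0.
In the PID Z, (a, b) is generated by gcd(a, b). Compute gcd(282, 130) with the extended Euclidean algorithm, tracking rows (r, s, t) with s·282 + t·130 = r:
  row A: (282, 1, 0)   [1·282 + 0·130 = 282]
  row B: (130, 0, 1)   [0·282 + 1·130 = 130]
  282 = 2·130 + 22   → row C = row A − 2·row B = (22, 1, −2)   [check: 1·282 − 2·130 = 22]
  130 = 5·22 + 20   → row D = row B − 5·row C = (20, −5, 11)   [check: −5·282 + 11·130 = 20]
  22 = 1·20 + 2   → row E = row C − 1·row D = (2, 6, −13)   [check: 6·282 − 13·130 = 2]
  20 = 10·2 + 0   → remainder 0, stop. gcd = 2 (last nonzero row E).
So gcd(282, 130) = 2, with Bézout identity 6·282 − 13·130 = 2. Containment (⊇): the Bézout identity exhibits 2 as an element of (282, 130), giving (2) ⊆ (282, 130). Containment (⊆): since 2 | 282 and 2 | 130 (282 = 2·141, 130 = 2·65), every Z-linear combination of 282 and 130 is divisible by 2, so (282, 130) ⊆ (2). Therefore (282, 130) = (2), d = 2.

Final answer: (282, 130) = (2); d = 2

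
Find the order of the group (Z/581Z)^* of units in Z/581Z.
|(Z/581Z)^*| = 492

(Z/581Z)^* consists of the classes a with gcd(a, 581) = 1, so its order is φ(581). φ is multiplicative, with φ(p^e) = p^e − p^(e−1). Factorise 581 = 7 · 83. Then
  φ(581) = (7 − 1) · (83 − 1) = 6 · 82 = 492.
Thus |(Z/581Z)^*| = 492.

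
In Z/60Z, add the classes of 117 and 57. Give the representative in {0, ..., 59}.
54

Reduce the summands first: 117 ≡ 57 (mod 60), so 117 + 57 ≡ 57 + 57 (mod 60). 57 + 57 = 114; 114 = 1·60 + 54, so (117 + 57) mod 60 = 54.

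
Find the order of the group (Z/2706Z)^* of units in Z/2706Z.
(Z/2706Z)^* consists of the classes a with gcd(a, 2706) = 1, so its order is φ(2706). φ is multiplicative, with φ(p^e) = p^e − p^(e−1). Factorise 2706 = 2 · 3 · 11 · 41. Then
  φ(2706) = (2 − 1) · (3 − 1) · (11 − 1) · (41 − 1) = 1 · 2 · 10 · 40 = 800.
Thus |(Z/2706Z)^*| = 800.

Final answer: |(Z/2706Z)^*| = 800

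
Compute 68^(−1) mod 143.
68^(−1) ≡ 61 (mod 143)

Apply the extended Euclidean algorithm to (143, 68), tracking rows (r, s, t) with s·143 + t·68 = r. Each division r_prev = q·r_cur + r_new produces the new row as (previous row) − q·(current row):
  row A: (143, 1, 0)   [1·143 + 0·68 = 143]
  row B: (68, 0, 1)   [0·143 + 1·68 = 68]
  143 = 2·68 + 7   → row C = row A − 2·row B = (7, 1, −2)   [check: 1·143 − 2·68 = 7]
  68 = 9·7 + 5   → row D = row B − 9·row C = (5, −9, 19)   [check: −9·143 + 19·68 = 5]
  7 = 1·5 + 2   → row E = row C − 1·row D = (2, 10, −21)   [check: 10·143 − 21·68 = 2]
  5 = 2·2 + 1   → row F = row D − 2·row E = (1, −29, 61)   [check: −29·143 + 61·68 = 1]
  2 = 2·1 + 0   → remainder 0, stop. gcd = 1 (last nonzero row F).
The gcd is 1, so 68 is invertible mod 143. The last nonzero row gives −29·143 + 61·68 = 1, so t = 61. So 68^(−1) ≡ 61 (mod 143). Verify: 68 · 61 = 4148 ≡ 1 (mod 143). ✓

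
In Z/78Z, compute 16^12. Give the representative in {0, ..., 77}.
40

Use repeated squaring. Binary(12) = 1100. Walk through the bits of the exponent 12 left-to-right: at each bit after the leading one, square the running value, then multiply by 16 if the bit is 1 (always reducing mod 78):
  bit 1 = 1 (leading): start with 16.
  bit 2 = 1: square 16^2 = 256 ≡ 22; bit is 1, so multiply 22·16 = 352 ≡ 40 (mod 78).
  bit 3 = 0: square 40^2 = 1600 ≡ 40 (mod 78).
  bit 4 = 0: square 40^2 = 1600 ≡ 40 (mod 78).
Final value: 16^12 ≡ 40 (mod 78).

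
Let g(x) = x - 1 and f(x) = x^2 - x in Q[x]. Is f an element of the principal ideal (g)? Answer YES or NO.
YES

In Q[x] the ideal (g) consists of all multiples of g, so f ∈ (g) iff g | f, i.e. iff the remainder of f on division by g is 0. Divide f by g (g is monic, so eliminate the leading term of the running remainder at each step):
  leading term x^2: subtract (x)·g(x) = x^2 - x, leaving 0
The remainder is 0, so f(x) = g(x) · h(x) with h(x) = x. Hence g | f, i.e. f ∈ (g).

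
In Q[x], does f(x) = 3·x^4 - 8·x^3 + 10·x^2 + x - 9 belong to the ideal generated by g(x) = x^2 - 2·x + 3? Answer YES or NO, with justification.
NO

In Q[x] the ideal (g) consists of all multiples of g, so f ∈ (g) iff g | f, i.e. iff the remainder of f on division by g is 0. Divide f by g (g is monic, so eliminate the leading term of the running remainder at each step):
  leading term 3·x^4: subtract (3·x^2)·g(x) = 3·x^4 - 6·x^3 + 9·x^2, leaving -2·x^3 + x^2 + x - 9
  leading term -2·x^3: subtract (-2·x)·g(x) = -2·x^3 + 4·x^2 - 6·x, leaving -3·x^2 + 7·x - 9
  leading term -3·x^2: subtract (-3)·g(x) = -3·x^2 + 6·x - 9, leaving x
The remainder r(x) = x ≠ 0 (and deg r < deg g), so g ∤ f, i.e. f ∉ (g).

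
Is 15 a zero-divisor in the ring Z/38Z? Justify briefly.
gcd(15, 38) = 1, so 15 is a unit in Z/38Z (it has a multiplicative inverse). A unit cannot be a zero-divisor: if 15·b ≡ 0 then multiplying both sides by 15^(−1) gives b ≡ 0. So 15 is not a zero-divisor.

Final answer: NO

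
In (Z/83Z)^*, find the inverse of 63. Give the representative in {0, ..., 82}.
63^(−1) ≡ 29 (mod 83)

Apply the extended Euclidean algorithm to (83, 63), tracking rows (r, s, t) with s·83 + t·63 = r. Each division r_prev = q·r_cur + r_new produces the new row as (previous row) − q·(current row):
  row A: (83, 1, 0)   [1·83 + 0·63 = 83]
  row B: (63, 0, 1)   [0·83 + 1·63 = 63]
  83 = 1·63 + 20   → row C = row A − 1·row B = (20, 1, −1)   [check: 1·83 − 1·63 = 20]
  63 = 3·20 + 3   → row D = row B − 3·row C = (3, −3, 4)   [check: −3·83 + 4·63 = 3]
  20 = 6·3 + 2   → row E = row C − 6·row D = (2, 19, −25)   [check: 19·83 − 25·63 = 2]
  3 = 1·2 + 1   → row F = row D − 1·row E = (1, −22, 29)   [check: −22·83 + 29·63 = 1]
  2 = 2·1 + 0   → remainder 0, stop. gcd = 1 (last nonzero row F).
The gcd is 1, so 63 is invertible mod 83. The last nonzero row gives −22·83 + 29·63 = 1, so t = 29. So 63^(−1) ≡ 29 (mod 83). Verify: 63 · 29 = 1827 ≡ 1 (mod 83). ✓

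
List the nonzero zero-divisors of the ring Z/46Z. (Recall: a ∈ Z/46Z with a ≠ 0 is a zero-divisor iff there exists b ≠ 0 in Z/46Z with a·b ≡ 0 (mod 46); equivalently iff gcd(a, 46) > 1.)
nonzero zero-divisors of Z/46Z = {2, 4, 6, 8, 10, 12, 14, 16, 18, 20, 22, 23, 24, 26, 28, 30, 32, 34, 36, 38, 40, 42, 44}

An element a ∈ Z/46Z (with a ≠ 0) is a zero-divisor iff gcd(a, 46) > 1 (because a is a unit precisely when gcd(a, n) = 1, and in Z/nZ every nonzero, non-unit element is a zero-divisor). Scan a = 1, ..., 45 and keep those with gcd(a, 46) > 1:
  gcd(2, 46) = 2, gcd(4, 46) = 2, gcd(6, 46) = 2, gcd(8, 46) = 2, gcd(10, 46) = 2, gcd(12, 46) = 2, gcd(14, 46) = 2, gcd(16, 46) = 2, gcd(18, 46) = 2, gcd(20, 46) = 2, gcd(22, 46) = 2, gcd(23, 46) = 23, gcd(24, 46) = 2, gcd(26, 46) = 2, gcd(28, 46) = 2, gcd(30, 46) = 2, gcd(32, 46) = 2, gcd(34, 46) = 2, gcd(36, 46) = 2, gcd(38, 46) = 2, gcd(40, 46) = 2, gcd(42, 46) = 2, gcd(44, 46) = 2.
All other a ∈ {1, ..., 45} have gcd(a, 46) = 1 and are units. So the nonzero zero-divisors are exactly the 23 values of a appearing in this scan.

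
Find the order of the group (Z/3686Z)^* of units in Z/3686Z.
(Z/3686Z)^* consists of the classes a with gcd(a, 3686) = 1, so its order is φ(3686). φ is multiplicative, with φ(p^e) = p^e − p^(e−1). Factorise 3686 = 2 · 19 · 97. Then
  φ(3686) = (2 − 1) · (19 − 1) · (97 − 1) = 1 · 18 · 96 = 1728.
Thus |(Z/3686Z)^*| = 1728.

Final answer: |(Z/3686Z)^*| = 1728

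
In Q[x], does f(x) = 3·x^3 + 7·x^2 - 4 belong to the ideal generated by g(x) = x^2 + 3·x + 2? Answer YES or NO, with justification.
YES

In Q[x] the ideal (g) consists of all multiples of g, so f ∈ (g) iff g | f, i.e. iff the remainder of f on division by g is 0. Divide f by g (g is monic, so eliminate the leading term of the running remainder at each step):
  leading term 3·x^3: subtract (3·x)·g(x) = 3·x^3 + 9·x^2 + 6·x, leaving -2·x^2 - 6·x - 4
  leading term -2·x^2: subtract (-2)·g(x) = -2·x^2 - 6·x - 4, leaving 0
The remainder is 0, so f(x) = g(x) · h(x) with h(x) = 3·x - 2. Hence g | f, i.e. f ∈ (g).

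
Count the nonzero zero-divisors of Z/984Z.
In Z/984Z each nonzero element is either a unit (gcd with 984 is 1) or a zero-divisor (gcd > 1). The number of units is φ(984): factorise 984 = 2^3 · 3 · 41, so φ(984) = (2^3 − 2^2) · (3 − 1) · (41 − 1) = 4 · 2 · 40 = 320. The nonzero elements number 984 − 1 = 983. Hence the nonzero zero-divisors number 983 − 320 = 663.

Final answer: Z/984Z has 663 nonzero zero-divisors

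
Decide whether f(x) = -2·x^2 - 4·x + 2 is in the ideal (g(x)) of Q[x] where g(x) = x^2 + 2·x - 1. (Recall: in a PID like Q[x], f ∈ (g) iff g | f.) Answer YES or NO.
In Q[x] the ideal (g) consists of all multiples of g, so f ∈ (g) iff g | f, i.e. iff the remainder of f on division by g is 0. Divide f by g (g is monic, so eliminate the leading term of the running remainder at each step):
  leading term -2·x^2: subtract (-2)·g(x) = -2·x^2 - 4·x + 2, leaving 0
The remainder is 0, so f(x) = g(x) · h(x) with h(x) = -2. Hence g | f, i.e. f ∈ (g).

Final answer: YES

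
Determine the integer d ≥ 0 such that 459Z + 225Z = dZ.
(459, 225) = (9); d = 9

In the PID Z, (a, b) is generated by gcd(a, b). Compute gcd(459, 225) with the extended Euclidean algorithm, tracking rows (r, s, t) with s·459 + t·225 = r:
  row A: (459, 1, 0)   [1·459 + 0·225 = 459]
  row B: (225, 0, 1)   [0·459 + 1·225 = 225]
  459 = 2·225 + 9   → row C = row A − 2·row B = (9, 1, −2)   [check: 1·459 − 2·225 = 9]
  225 = 25·9 + 0   → remainder 0, stop. gcd = 9 (last nonzero row C).
So gcd(459, 225) = 9, with Bézout identity 1·459 − 2·225 = 9. Containment (⊇): the Bézout identity exhibits 9 as an element of (459, 225), giving (9) ⊆ (459, 225). Containment (⊆): since 9 | 459 and 9 | 225 (459 = 9·51, 225 = 9·25), every Z-linear combination of 459 and 225 is divisible by 9, so (459, 225) ⊆ (9). Therefore (459, 225) = (9), d = 9.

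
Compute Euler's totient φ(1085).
φ(1085) = 720

φ is multiplicative, with φ(p^e) = p^e − p^(e−1). Factorise 1085 = 5 · 7 · 31. Then
  φ(1085) = (5 − 1) · (7 − 1) · (31 − 1) = 4 · 6 · 30 = 720.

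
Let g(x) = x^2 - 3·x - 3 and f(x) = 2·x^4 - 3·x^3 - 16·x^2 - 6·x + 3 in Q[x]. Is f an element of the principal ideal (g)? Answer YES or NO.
YES

In Q[x] the ideal (g) consists of all multiples of g, so f ∈ (g) iff g | f, i.e. iff the remainder of f on division by g is 0. Divide f by g (g is monic, so eliminate the leading term of the running remainder at each step):
  leading term 2·x^4: subtract (2·x^2)·g(x) = 2·x^4 - 6·x^3 - 6·x^2, leaving 3·x^3 - 10·x^2 - 6·x + 3
  leading term 3·x^3: subtract (3·x)·g(x) = 3·x^3 - 9·x^2 - 9·x, leaving -x^2 + 3·x + 3
  leading term -x^2: subtract (-1)·g(x) = -x^2 + 3·x + 3, leaving 0
The remainder is 0, so f(x) = g(x) · h(x) with h(x) = 2·x^2 + 3·x - 1. Hence g | f, i.e. f ∈ (g).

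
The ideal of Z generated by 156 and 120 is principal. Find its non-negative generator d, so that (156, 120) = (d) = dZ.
(156, 120) = (12); d = 12

In the PID Z, (a, b) is generated by gcd(a, b). Compute gcd(156, 120) with the extended Euclidean algorithm, tracking rows (r, s, t) with s·156 + t·120 = r:
  row A: (156, 1, 0)   [1·156 + 0·120 = 156]
  row B: (120, 0, 1)   [0·156 + 1·120 = 120]
  156 = 1·120 + 36   → row C = row A − 1·row B = (36, 1, −1)   [check: 1·156 − 1·120 = 36]
  120 = 3·36 + 12   → row D = row B − 3·row C = (12, −3, 4)   [check: −3·156 + 4·120 = 12]
  36 = 3·12 + 0   → remainder 0, stop. gcd = 12 (last nonzero row D).
So gcd(156, 120) = 12, with Bézout identity −3·156 + 4·120 = 12. Containment (⊇): the Bézout identity exhibits 12 as an element of (156, 120), giving (12) ⊆ (156, 120). Containment (⊆): since 12 | 156 and 12 | 120 (156 = 12·13, 120 = 12·10), every Z-linear combination of 156 and 120 is divisible by 12, so (156, 120) ⊆ (12). Therefore (156, 120) = (12), d = 12.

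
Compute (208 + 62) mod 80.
Reduce the summands first: 208 ≡ 48 (mod 80), so 208 + 62 ≡ 48 + 62 (mod 80). 48 + 62 = 110; 110 = 1·80 + 30, so (208 + 62) mod 80 = 30.

Final answer: 30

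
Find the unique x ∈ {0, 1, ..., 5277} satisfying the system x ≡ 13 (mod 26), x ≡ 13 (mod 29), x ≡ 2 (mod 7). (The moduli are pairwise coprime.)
x ≡ 1521 (mod 5278); the representative in [0, 5278) is 1521

The moduli 26, 29, 7 are pairwise coprime, so by the CRT there is a unique solution mod 26·29·7 = 5278.
Solve by successive substitution. Start with x ≡ 13 (mod 26).
  Combine with x ≡ 13 (mod 29): write x = 13 + 26·t and require 13 + 26·t ≡ 13 (mod 29), i.e. 26·t ≡ 13 − 13 ≡ 0 (mod 29). Since 26^(−1) ≡ 19 (mod 29), t ≡ 19·0 ≡ 0 (mod 29). So x ≡ 13 + 26·0 = 13 (mod 754).
  Combine with x ≡ 2 (mod 7): write x = 13 + 754·t and require 13 + 754·t ≡ 2 (mod 7), i.e. 754·t ≡ 2 − 13 ≡ 3 (mod 7). Since 754^(−1) ≡ 3 (mod 7) (754 ≡ 5 (mod 7)), t ≡ 3·3 ≡ 2 (mod 7). So x ≡ 13 + 754·2 = 1521 (mod 5278).
Unique solution in [0, 5278): x = 1521.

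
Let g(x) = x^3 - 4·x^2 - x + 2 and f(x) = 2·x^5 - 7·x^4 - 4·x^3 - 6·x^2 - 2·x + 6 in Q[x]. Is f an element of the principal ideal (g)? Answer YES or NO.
In Q[x] the ideal (g) consists of all multiples of g, so f ∈ (g) iff g | f, i.e. iff the remainder of f on division by g is 0. Divide f by g (g is monic, so eliminate the leading term of the running remainder at each step):
  leading term 2·x^5: subtract (2·x^2)·g(x) = 2·x^5 - 8·x^4 - 2·x^3 + 4·x^2, leaving x^4 - 2·x^3 - 10·x^2 - 2·x + 6
  leading term x^4: subtract (x)·g(x) = x^4 - 4·x^3 - x^2 + 2·x, leaving 2·x^3 - 9·x^2 - 4·x + 6
  leading term 2·x^3: subtract (2)·g(x) = 2·x^3 - 8·x^2 - 2·x + 4, leaving -x^2 - 2·x + 2
The remainder r(x) = -x^2 - 2·x + 2 ≠ 0 (and deg r < deg g), so g ∤ f, i.e. f ∉ (g).

Final answer: NO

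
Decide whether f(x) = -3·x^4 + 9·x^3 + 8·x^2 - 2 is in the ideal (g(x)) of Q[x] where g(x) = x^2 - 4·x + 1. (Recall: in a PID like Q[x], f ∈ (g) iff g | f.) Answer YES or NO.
NO

In Q[x] the ideal (g) consists of all multiples of g, so f ∈ (g) iff g | f, i.e. iff the remainder of f on division by g is 0. Divide f by g (g is monic, so eliminate the leading term of the running remainder at each step):
  leading term -3·x^4: subtract (-3·x^2)·g(x) = -3·x^4 + 12·x^3 - 3·x^2, leaving -3·x^3 + 11·x^2 - 2
  leading term -3·x^3: subtract (-3·x)·g(x) = -3·x^3 + 12·x^2 - 3·x, leaving -x^2 + 3·x - 2
  leading term -x^2: subtract (-1)·g(x) = -x^2 + 4·x - 1, leaving -x - 1
The remainder r(x) = -x - 1 ≠ 0 (and deg r < deg g), so g ∤ f, i.e. f ∉ (g).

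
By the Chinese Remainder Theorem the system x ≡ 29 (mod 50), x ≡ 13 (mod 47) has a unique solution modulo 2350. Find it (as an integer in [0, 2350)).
The moduli 50, 47 are pairwise coprime, so by the CRT there is a unique solution mod 50·47 = 2350.
Solve by successive substitution. Start with x ≡ 29 (mod 50).
  Combine with x ≡ 13 (mod 47): write x = 29 + 50·t and require 29 + 50·t ≡ 13 (mod 47), i.e. 50·t ≡ 13 − 29 ≡ 31 (mod 47). Since 50^(−1) ≡ 16 (mod 47) (50 ≡ 3 (mod 47)), t ≡ 16·31 ≡ 26 (mod 47). So x ≡ 29 + 50·26 = 1329 (mod 2350).
Unique solution in [0, 2350): x = 1329.

Final answer: x ≡ 1329 (mod 2350); the representative in [0, 2350) is 1329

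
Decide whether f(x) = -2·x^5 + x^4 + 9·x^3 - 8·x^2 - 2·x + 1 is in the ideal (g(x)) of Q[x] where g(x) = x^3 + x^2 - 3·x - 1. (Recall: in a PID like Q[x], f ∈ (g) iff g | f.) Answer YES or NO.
In Q[x] the ideal (g) consists of all multiples of g, so f ∈ (g) iff g | f, i.e. iff the remainder of f on division by g is 0. Divide f by g (g is monic, so eliminate the leading term of the running remainder at each step):
  leading term -2·x^5: subtract (-2·x^2)·g(x) = -2·x^5 - 2·x^4 + 6·x^3 + 2·x^2, leaving 3·x^4 + 3·x^3 - 10·x^2 - 2·x + 1
  leading term 3·x^4: subtract (3·x)·g(x) = 3·x^4 + 3·x^3 - 9·x^2 - 3·x, leaving -x^2 + x + 1
The remainder r(x) = -x^2 + x + 1 ≠ 0 (and deg r < deg g), so g ∤ f, i.e. f ∉ (g).

Final answer: NO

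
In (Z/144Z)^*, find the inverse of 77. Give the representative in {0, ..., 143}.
77^(−1) ≡ 101 (mod 144)

Apply the extended Euclidean algorithm to (144, 77), tracking rows (r, s, t) with s·144 + t·77 = r. Each division r_prev = q·r_cur + r_new produces the new row as (previous row) − q·(current row):
  row A: (144, 1, 0)   [1·144 + 0·77 = 144]
  row B: (77, 0, 1)   [0·144 + 1·77 = 77]
  144 = 1·77 + 67   → row C = row A − 1·row B = (67, 1, −1)   [check: 1·144 − 1·77 = 67]
  77 = 1·67 + 10   → row D = row B − 1·row C = (10, −1, 2)   [check: −1·144 + 2·77 = 10]
  67 = 6·10 + 7   → row E = row C − 6·row D = (7, 7, −13)   [check: 7·144 − 13·77 = 7]
  10 = 1·7 + 3   → row F = row D − 1·row E = (3, −8, 15)   [check: −8·144 + 15·77 = 3]
  7 = 2·3 + 1   → row G = row E − 2·row F = (1, 23, −43)   [check: 23·144 − 43·77 = 1]
  3 = 3·1 + 0   → remainder 0, stop. gcd = 1 (last nonzero row G).
The gcd is 1, so 77 is invertible mod 144. The last nonzero row gives 23·144 − 43·77 = 1, so t = −43. So 77^(−1) ≡ −43 ≡ 101 (mod 144). Verify: 77 · 101 = 7777 ≡ 1 (mod 144). ✓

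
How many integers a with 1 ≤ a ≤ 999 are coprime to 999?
The number of a ∈ {1, ..., 999} with gcd(a, 999) = 1 is by definition Euler's totient φ(999). φ is multiplicative, with φ(p^e) = p^e − p^(e−1). Factorise 999 = 3^3 · 37. Then
  φ(999) = (3^3 − 3^2) · (37 − 1) = 18 · 36 = 648.
So there are 648 such integers.

Final answer: 648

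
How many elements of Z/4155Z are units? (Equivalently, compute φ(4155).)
Z/4155Z has φ(4155) = 2208 units

An element a ∈ Z/4155Z is a unit iff gcd(a, 4155) = 1, so the number of units is φ(4155). φ is multiplicative, with φ(p^e) = p^e − p^(e−1). Factorise 4155 = 3 · 5 · 277. Then
  φ(4155) = (3 − 1) · (5 − 1) · (277 − 1) = 2 · 4 · 276 = 2208.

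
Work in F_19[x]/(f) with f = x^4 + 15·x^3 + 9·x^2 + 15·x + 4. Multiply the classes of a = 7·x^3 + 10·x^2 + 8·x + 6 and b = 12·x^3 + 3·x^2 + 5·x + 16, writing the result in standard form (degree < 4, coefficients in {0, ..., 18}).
a · b ≡ 14·x^3 + 5·x^2 + 6·x + 12 (mod f(x))

Multiply as integer polynomials: a · b = 84·x^6 + 141·x^5 + 161·x^4 + 258·x^3 + 218·x^2 + 158·x + 96. Reducing coefficients mod 19: a · b ≡ 8·x^6 + 8·x^5 + 9·x^4 + 11·x^3 + 9·x^2 + 6·x + 1. Now divide by f(x) = x^4 + 15·x^3 + 9·x^2 + 15·x + 4 in F_19[x], eliminating the leading term at each step:
  leading term 8·x^6: subtract (8·x^2)·f(x) = 8·x^6 + 6·x^5 + 15·x^4 + 6·x^3 + 13·x^2, leaving 2·x^5 + 13·x^4 + 5·x^3 + 15·x^2 + 6·x + 1 (coefficients mod 19)
  leading term 2·x^5: subtract (2·x)·f(x) = 2·x^5 + 11·x^4 + 18·x^3 + 11·x^2 + 8·x, leaving 2·x^4 + 6·x^3 + 4·x^2 + 17·x + 1 (coefficients mod 19)
  leading term 2·x^4: subtract (2)·f(x) = 2·x^4 + 11·x^3 + 18·x^2 + 11·x + 8, leaving 14·x^3 + 5·x^2 + 6·x + 12 (coefficients mod 19)
The degree is now < 4, so this is the remainder. Hence a · b ≡ 14·x^3 + 5·x^2 + 6·x + 12 in F_19[x]/(f).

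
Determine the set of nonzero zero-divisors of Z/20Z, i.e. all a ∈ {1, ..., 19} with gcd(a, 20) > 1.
nonzero zero-divisors of Z/20Z = {2, 4, 5, 6, 8, 10, 12, 14, 15, 16, 18}

An element a ∈ Z/20Z (with a ≠ 0) is a zero-divisor iff gcd(a, 20) > 1 (because a is a unit precisely when gcd(a, n) = 1, and in Z/nZ every nonzero, non-unit element is a zero-divisor). Scan a = 1, ..., 19 and keep those with gcd(a, 20) > 1:
  gcd(2, 20) = 2, gcd(4, 20) = 4, gcd(5, 20) = 5, gcd(6, 20) = 2, gcd(8, 20) = 4, gcd(10, 20) = 10, gcd(12, 20) = 4, gcd(14, 20) = 2, gcd(15, 20) = 5, gcd(16, 20) = 4, gcd(18, 20) = 2.
All other a ∈ {1, ..., 19} have gcd(a, 20) = 1 and are units. So the nonzero zero-divisors are exactly the 11 values of a appearing in this scan.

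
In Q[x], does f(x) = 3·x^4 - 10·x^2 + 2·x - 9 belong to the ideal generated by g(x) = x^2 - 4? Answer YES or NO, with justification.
NO

In Q[x] the ideal (g) consists of all multiples of g, so f ∈ (g) iff g | f, i.e. iff the remainder of f on division by g is 0. Divide f by g (g is monic, so eliminate the leading term of the running remainder at each step):
  leading term 3·x^4: subtract (3·x^2)·g(x) = 3·x^4 - 12·x^2, leaving 2·x^2 + 2·x - 9
  leading term 2·x^2: subtract (2)·g(x) = 2·x^2 - 8, leaving 2·x - 1
The remainder r(x) = 2·x - 1 ≠ 0 (and deg r < deg g), so g ∤ f, i.e. f ∉ (g).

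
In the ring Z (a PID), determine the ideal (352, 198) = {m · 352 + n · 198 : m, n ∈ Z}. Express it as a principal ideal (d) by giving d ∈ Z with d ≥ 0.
(352, 198) = (22); d = 22

In the PID Z, (a, b) is generated by gcd(a, b). Compute gcd(352, 198) with the extended Euclidean algorithm, tracking rows (r, s, t) with s·352 + t·198 = r:
  row A: (352, 1, 0)   [1·352 + 0·198 = 352]
  row B: (198, 0, 1)   [0·352 + 1·198 = 198]
  352 = 1·198 + 154   → row C = row A − 1·row B = (154, 1, −1)   [check: 1·352 − 1·198 = 154]
  198 = 1·154 + 44   → row D = row B − 1·row C = (44, −1, 2)   [check: −1·352 + 2·198 = 44]
  154 = 3·44 + 22   → row E = row C − 3·row D = (22, 4, −7)   [check: 4·352 − 7·198 = 22]
  44 = 2·22 + 0   → remainder 0, stop. gcd = 22 (last nonzero row E).
So gcd(352, 198) = 22, with Bézout identity 4·352 − 7·198 = 22. Containment (⊇): the Bézout identity exhibits 22 as an element of (352, 198), giving (22) ⊆ (352, 198). Containment (⊆): since 22 | 352 and 22 | 198 (352 = 22·16, 198 = 22·9), every Z-linear combination of 352 and 198 is divisible by 22, so (352, 198) ⊆ (22). Therefore (352, 198) = (22), d = 22.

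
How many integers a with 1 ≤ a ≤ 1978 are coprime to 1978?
924

The number of a ∈ {1, ..., 1978} with gcd(a, 1978) = 1 is by definition Euler's totient φ(1978). φ is multiplicative, with φ(p^e) = p^e − p^(e−1). Factorise 1978 = 2 · 23 · 43. Then
  φ(1978) = (2 − 1) · (23 − 1) · (43 − 1) = 1 · 22 · 42 = 924.
So there are 924 such integers.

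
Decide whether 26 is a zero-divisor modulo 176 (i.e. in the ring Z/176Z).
gcd(26, 176) = 2 > 1, so 26 is not a unit in Z/176Z. In Z/nZ every nonzero non-unit is a zero-divisor: explicitly, take b = 176/gcd = 88 ≠ 0 (mod 176); then 26·88 = 2288 = 13·176, i.e. 26·88 ≡ 0 (mod 176). So 26 is a zero-divisor.

Final answer: YES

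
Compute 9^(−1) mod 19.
Apply the extended Euclidean algorithm to (19, 9), tracking rows (r, s, t) with s·19 + t·9 = r. Each division r_prev = q·r_cur + r_new produces the new row as (previous row) − q·(current row):
  row A: (19, 1, 0)   [1·19 + 0·9 = 19]
  row B: (9, 0, 1)   [0·19 + 1·9 = 9]
  19 = 2·9 + 1   → row C = row A − 2·row B = (1, 1, −2)   [check: 1·19 − 2·9 = 1]
  9 = 9·1 + 0   → remainder 0, stop. gcd = 1 (last nonzero row C).
The gcd is 1, so 9 is invertible mod 19. The last nonzero row gives 1·19 − 2·9 = 1, so t = −2. So 9^(−1) ≡ −2 ≡ 17 (mod 19). Verify: 9 · 17 = 153 ≡ 1 (mod 19). ✓

Final answer: 9^(−1) ≡ 17 (mod 19)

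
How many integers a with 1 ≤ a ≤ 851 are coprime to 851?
792

The number of a ∈ {1, ..., 851} with gcd(a, 851) = 1 is by definition Euler's totient φ(851). φ is multiplicative, with φ(p^e) = p^e − p^(e−1). Factorise 851 = 23 · 37. Then
  φ(851) = (23 − 1) · (37 − 1) = 22 · 36 = 792.
So there are 792 such integers.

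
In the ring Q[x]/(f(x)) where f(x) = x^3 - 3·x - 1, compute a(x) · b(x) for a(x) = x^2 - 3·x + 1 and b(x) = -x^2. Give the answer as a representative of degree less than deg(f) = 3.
First multiply in Q[x] without reducing: a · b = -x^4 + 3·x^3 - x^2. Now divide by f(x) = x^3 - 3·x - 1, eliminating the leading term at each step:
  leading term -x^4: subtract (-x)·f(x) = -x^4 + 3·x^2 + x, leaving 3·x^3 - 4·x^2 - x
  leading term 3·x^3: subtract (3)·f(x) = 3·x^3 - 9·x - 3, leaving -4·x^2 + 8·x + 3
The degree is now < 3, so this is the remainder. Hence a · b ≡ -4·x^2 + 8·x + 3 in Q[x]/(f).

Final answer: a · b ≡ -4·x^2 + 8·x + 3 (mod f(x))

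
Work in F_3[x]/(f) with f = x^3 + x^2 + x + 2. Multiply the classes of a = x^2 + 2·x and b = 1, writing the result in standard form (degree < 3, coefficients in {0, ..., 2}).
a · b ≡ x^2 + 2·x (mod f(x))

Multiply as integer polynomials: a · b = x^2 + 2·x. Reducing coefficients mod 3: a · b ≡ x^2 + 2·x. This already has degree < 3, so no reduction by f is needed. Hence a · b ≡ x^2 + 2·x in F_3[x]/(f).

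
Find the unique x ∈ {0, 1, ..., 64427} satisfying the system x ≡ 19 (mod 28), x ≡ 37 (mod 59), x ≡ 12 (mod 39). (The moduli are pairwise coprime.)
x ≡ 6291 (mod 64428); the representative in [0, 64428) is 6291

The moduli 28, 59, 39 are pairwise coprime, so by the CRT there is a unique solution mod 28·59·39 = 64428.
Solve by successive substitution. Start with x ≡ 19 (mod 28).
  Combine with x ≡ 37 (mod 59): write x = 19 + 28·t and require 19 + 28·t ≡ 37 (mod 59), i.e. 28·t ≡ 37 − 19 ≡ 18 (mod 59). Since 28^(−1) ≡ 19 (mod 59), t ≡ 19·18 ≡ 47 (mod 59). So x ≡ 19 + 28·47 = 1335 (mod 1652).
  Combine with x ≡ 12 (mod 39): write x = 1335 + 1652·t and require 1335 + 1652·t ≡ 12 (mod 39), i.e. 1652·t ≡ 12 − 1335 ≡ 3 (mod 39). Since 1652^(−1) ≡ 14 (mod 39) (1652 ≡ 14 (mod 39)), t ≡ 14·3 ≡ 3 (mod 39). So x ≡ 1335 + 1652·3 = 6291 (mod 64428).
Unique solution in [0, 64428): x = 6291.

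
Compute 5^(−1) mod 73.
5^(−1) ≡ 44 (mod 73)

Apply the extended Euclidean algorithm to (73, 5), tracking rows (r, s, t) with s·73 + t·5 = r. Each division r_prev = q·r_cur + r_new produces the new row as (previous row) − q·(current row):
  row A: (73, 1, 0)   [1·73 + 0·5 = 73]
  row B: (5, 0, 1)   [0·73 + 1·5 = 5]
  73 = 14·5 + 3   → row C = row A − 14·row B = (3, 1, −14)   [check: 1·73 − 14·5 = 3]
  5 = 1·3 + 2   → row D = row B − 1·row C = (2, −1, 15)   [check: −1·73 + 15·5 = 2]
  3 = 1·2 + 1   → row E = row C − 1·row D = (1, 2, −29)   [check: 2·73 − 29·5 = 1]
  2 = 2·1 + 0   → remainder 0, stop. gcd = 1 (last nonzero row E).
The gcd is 1, so 5 is invertible mod 73. The last nonzero row gives 2·73 − 29·5 = 1, so t = −29. So 5^(−1) ≡ −29 ≡ 44 (mod 73). Verify: 5 · 44 = 220 ≡ 1 (mod 73). ✓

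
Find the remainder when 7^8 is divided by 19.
Use repeated squaring. Binary(8) = 1000. Walk through the bits of the exponent 8 left-to-right: at each bit after the leading one, square the running value, then multiply by 7 if the bit is 1 (always reducing mod 19):
  bit 1 = 1 (leading): start with 7.
  bit 2 = 0: square 7^2 = 49 ≡ 11 (mod 19).
  bit 3 = 0: square 11^2 = 121 ≡ 7 (mod 19).
  bit 4 = 0: square 7^2 = 49 ≡ 11 (mod 19).
Final value: 7^8 ≡ 11 (mod 19).

Final answer: 11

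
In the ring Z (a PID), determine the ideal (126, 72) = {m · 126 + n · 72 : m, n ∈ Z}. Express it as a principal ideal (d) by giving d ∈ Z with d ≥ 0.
(126, 72) = (18); d = 18

In the PID Z, (a, b) is generated by gcd(a, b). Compute gcd(126, 72) with the extended Euclidean algorithm, tracking rows (r, s, t) with s·126 + t·72 = r:
  row A: (126, 1, 0)   [1·126 + 0·72 = 126]
  row B: (72, 0, 1)   [0·126 + 1·72 = 72]
  126 = 1·72 + 54   → row C = row A − 1·row B = (54, 1, −1)   [check: 1·126 − 1·72 = 54]
  72 = 1·54 + 18   → row D = row B − 1·row C = (18, −1, 2)   [check: −1·126 + 2·72 = 18]
  54 = 3·18 + 0   → remainder 0, stop. gcd = 18 (last nonzero row D).
So gcd(126, 72) = 18, with Bézout identity −1·126 + 2·72 = 18. Containment (⊇): the Bézout identity exhibits 18 as an element of (126, 72), giving (18) ⊆ (126, 72). Containment (⊆): since 18 | 126 and 18 | 72 (126 = 18·7, 72 = 18·4), every Z-linear combination of 126 and 72 is divisible by 18, so (126, 72) ⊆ (18). Therefore (126, 72) = (18), d = 18.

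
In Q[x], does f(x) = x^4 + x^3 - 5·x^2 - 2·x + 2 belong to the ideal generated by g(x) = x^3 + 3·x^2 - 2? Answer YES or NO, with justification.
In Q[x] the ideal (g) consists of all multiples of g, so f ∈ (g) iff g | f, i.e. iff the remainder of f on division by g is 0. Divide f by g (g is monic, so eliminate the leading term of the running remainder at each step):
  leading term x^4: subtract (x)·g(x) = x^4 + 3·x^3 - 2·x, leaving -2·x^3 - 5·x^2 + 2
  leading term -2·x^3: subtract (-2)·g(x) = -2·x^3 - 6·x^2 + 4, leaving x^2 - 2
The remainder r(x) = x^2 - 2 ≠ 0 (and deg r < deg g), so g ∤ f, i.e. f ∉ (g).

Final answer: NO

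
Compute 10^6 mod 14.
8

Use repeated squaring. Binary(6) = 110. Walk through the bits of the exponent 6 left-to-right: at each bit after the leading one, square the running value, then multiply by 10 if the bit is 1 (always reducing mod 14):
  bit 1 = 1 (leading): start with 10.
  bit 2 = 1: square 10^2 = 100 ≡ 2; bit is 1, so multiply 2·10 = 20 ≡ 6 (mod 14).
  bit 3 = 0: square 6^2 = 36 ≡ 8 (mod 14).
Final value: 10^6 ≡ 8 (mod 14).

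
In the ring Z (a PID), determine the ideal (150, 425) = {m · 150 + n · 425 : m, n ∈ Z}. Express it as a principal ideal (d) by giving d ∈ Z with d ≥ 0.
(150, 425) = (25); d = 25

In the PID Z, (a, b) is generated by gcd(a, b). Compute gcd(425, 150) with the extended Euclidean algorithm, tracking rows (r, s, t) with s·425 + t·150 = r:
  row A: (425, 1, 0)   [1·425 + 0·150 = 425]
  row B: (150, 0, 1)   [0·425 + 1·150 = 150]
  425 = 2·150 + 125   → row C = row A − 2·row B = (125, 1, −2)   [check: 1·425 − 2·150 = 125]
  150 = 1·125 + 25   → row D = row B − 1·row C = (25, −1, 3)   [check: −1·425 + 3·150 = 25]
  125 = 5·25 + 0   → remainder 0, stop. gcd = 25 (last nonzero row D).
So gcd(150, 425) = 25, with Bézout identity −1·425 + 3·150 = 25. Containment (⊇): the Bézout identity exhibits 25 as an element of (150, 425), giving (25) ⊆ (150, 425). Containment (⊆): since 25 | 150 and 25 | 425 (150 = 25·6, 425 = 25·17), every Z-linear combination of 150 and 425 is divisible by 25, so (150, 425) ⊆ (25). Therefore (150, 425) = (25), d = 25.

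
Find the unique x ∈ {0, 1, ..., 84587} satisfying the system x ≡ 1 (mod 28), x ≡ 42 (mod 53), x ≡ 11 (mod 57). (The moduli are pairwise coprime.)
x ≡ 4229 (mod 84588); the representative in [0, 84588) is 4229

The moduli 28, 53, 57 are pairwise coprime, so by the CRT there is a unique solution mod 28·53·57 = 84588.
Solve by successive substitution. Start with x ≡ 1 (mod 28).
  Combine with x ≡ 42 (mod 53): write x = 1 + 28·t and require 1 + 28·t ≡ 42 (mod 53), i.e. 28·t ≡ 42 − 1 ≡ 41 (mod 53). Since 28^(−1) ≡ 36 (mod 53), t ≡ 36·41 ≡ 45 (mod 53). So x ≡ 1 + 28·45 = 1261 (mod 1484).
  Combine with x ≡ 11 (mod 57): write x = 1261 + 1484·t and require 1261 + 1484·t ≡ 11 (mod 57), i.e. 1484·t ≡ 11 − 1261 ≡ 4 (mod 57). Since 1484^(−1) ≡ 29 (mod 57) (1484 ≡ 2 (mod 57)), t ≡ 29·4 ≡ 2 (mod 57). So x ≡ 1261 + 1484·2 = 4229 (mod 84588).
Unique solution in [0, 84588): x = 4229.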